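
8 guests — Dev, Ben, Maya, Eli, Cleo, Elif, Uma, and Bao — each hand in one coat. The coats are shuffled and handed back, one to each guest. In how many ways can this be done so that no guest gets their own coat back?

This is the derangement count D_8: permutations of 8 items with no fixed point.
By inclusion–exclusion this is Σ_{j=0}^{8} (−1)^j C(8,j)·(8−j)!.
Computing: 40320 − 40320 + 20160 − 6720 + 1680 − 336 + 56 − 8 + 1 = 14833.

14833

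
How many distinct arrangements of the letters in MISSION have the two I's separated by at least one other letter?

900

Total arrangements of MISSION: 7!/(2!·2!) = 1260.
Arrangements with the I's together: treat II as one letter, giving (6)!/(2!) = 360.
Subtracting, 1260 − 360 = 900 arrangements keep the I's apart.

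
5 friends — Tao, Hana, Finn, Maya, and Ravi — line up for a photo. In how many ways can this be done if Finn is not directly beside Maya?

72

There are 5! = 120 arrangements in all. If Finn and Maya are adjacent, merging them into one block gives 2·(4)! = 48 arrangements.
So 120 − 48 = 72 arrangements keep them apart.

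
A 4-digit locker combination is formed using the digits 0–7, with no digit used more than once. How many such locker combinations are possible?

1680

With no repetition, fill the 4 digits in order: 8 choices, then 7, down to 5.
8 × 7 × 6 × 5 = 1680.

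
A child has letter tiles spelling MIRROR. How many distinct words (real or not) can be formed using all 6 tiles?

MIRROR has 6 letters with R appearing 3 times.
The number of distinct arrangements is 6!/(3!) = 720/6 = 120.

120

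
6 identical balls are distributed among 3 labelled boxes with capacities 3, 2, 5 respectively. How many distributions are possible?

Ignoring the caps, the number of non-negative solutions to x_1+…+x_3 = 6 is C(8,2) = 28.
Subtract solutions that violate a single cap (substitute x_i' = x_i − (cap_i+1)): x_1 ≥ 4 gives C(4,2) = 6; x_2 ≥ 3 gives C(5,2) = 10; x_3 ≥ 6 gives C(2,2) = 1. Together 17.
No two caps can be exceeded simultaneously, so the pair terms are all 0.
By inclusion–exclusion the count is 28 − 17 + 0 = 11.

11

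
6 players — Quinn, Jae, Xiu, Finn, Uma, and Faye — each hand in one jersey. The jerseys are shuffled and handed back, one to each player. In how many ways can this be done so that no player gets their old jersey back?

Let Aᵢ be the assignments in which player i gets their old jersey. We want the size of the complement of A₁∪…∪A_6.
By inclusion–exclusion this is Σ_{j=0}^{6} (−1)^j C(6,j)·(6−j)!.
Computing: 720 − 720 + 360 − 120 + 30 − 6 + 1 = 265.

265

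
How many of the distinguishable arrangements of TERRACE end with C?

With the last slot taken by C, it remains to arrange the other 6 letters (TERRAE).
Those 6 letters have E appearing twice and R appearing twice, giving (6)!/(2!·2!) = 180.

180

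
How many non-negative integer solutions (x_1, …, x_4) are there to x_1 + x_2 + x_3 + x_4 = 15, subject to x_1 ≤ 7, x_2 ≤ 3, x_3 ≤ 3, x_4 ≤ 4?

Ignoring the caps, the number of non-negative solutions to x_1+…+x_4 = 15 is C(18,3) = 816.
Subtract solutions that violate a single cap (substitute x_i' = x_i − (cap_i+1)): x_1 ≥ 8 gives C(10,3) = 120; x_2 ≥ 4 gives C(14,3) = 364; x_3 ≥ 4 gives C(14,3) = 364; x_4 ≥ 5 gives C(13,3) = 286. Together 1134.
Add back pairs where two caps are both exceeded: 20 + 20 + 10 + 120 + 84 + 84 = 338.
Subtract triples: 0 + 0 + 0 + 10 = 10.
By inclusion–exclusion the count is 816 − 1134 + 338 − 10 = 10.

10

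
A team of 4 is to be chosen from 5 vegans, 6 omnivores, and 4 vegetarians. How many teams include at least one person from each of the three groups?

720

With no constraint there are C(15,4) = 1365 possible selections.
Subtract selections that omit an entire group: no vegans → C(10,4) = 210; no omnivores → C(9,4) = 126; no vegetarians → C(11,4) = 330.
Add back selections omitting two groups (i.e. drawn from a single group): C(5,4) + C(6,4) + C(4,4) = 21.
By inclusion–exclusion: 1365 − 666 + 21 = 720.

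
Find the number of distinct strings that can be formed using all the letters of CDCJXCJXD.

7560

The 9 letters of CDCJXCJXD have repeats: C appearing 3 times, D appearing twice, J appearing twice, and X appearing twice.
The number of distinct arrangements is 9!/(3!·2!·2!·2!) = 362880/48 = 7560.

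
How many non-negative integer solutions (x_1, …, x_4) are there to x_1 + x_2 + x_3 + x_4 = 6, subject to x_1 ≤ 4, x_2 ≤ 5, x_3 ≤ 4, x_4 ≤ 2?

55

By stars and bars, unrestricted non-negative solutions to x_1+…+x_4 = 6 number C(6+3,3) = 84.
Subtract solutions that violate a single cap (substitute x_i' = x_i − (cap_i+1)): x_1 ≥ 5 gives C(4,3) = 4; x_2 ≥ 6 gives C(3,3) = 1; x_3 ≥ 5 gives C(4,3) = 4; x_4 ≥ 3 gives C(6,3) = 20. Together 29.
No two caps can be exceeded simultaneously, so the pair terms are all 0.
By inclusion–exclusion the count is 84 − 29 + 0 = 55.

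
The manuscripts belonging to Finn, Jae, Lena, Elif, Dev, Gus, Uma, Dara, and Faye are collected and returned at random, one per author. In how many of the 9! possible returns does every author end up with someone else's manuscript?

This is the derangement count D_9: permutations of 9 items with no fixed point.
By inclusion–exclusion this is Σ_{j=0}^{9} (−1)^j C(9,j)·(9−j)!.
Computing: 362880 − 362880 + 181440 − 60480 + 15120 − 3024 + 504 − 72 + 9 − 1 = 133496.

133496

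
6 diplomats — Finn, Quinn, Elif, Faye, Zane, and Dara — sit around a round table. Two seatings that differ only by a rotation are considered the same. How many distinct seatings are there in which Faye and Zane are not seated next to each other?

72

All circular seatings of 6 people number (5)! = 120.
Seatings with Faye beside Zane: treat them as a block with 2 internal orders, giving 2 × (4)! = 48.
Subtracting, 120 − 48 = 72.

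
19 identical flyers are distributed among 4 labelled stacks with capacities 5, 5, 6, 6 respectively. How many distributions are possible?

20

Ignoring the caps, the number of non-negative solutions to x_1+…+x_4 = 19 is C(22,3) = 1540.
Subtract solutions that violate a single cap (substitute x_i' = x_i − (cap_i+1)): x_1 ≥ 6 gives C(16,3) = 560; x_2 ≥ 6 gives C(16,3) = 560; x_3 ≥ 7 gives C(15,3) = 455; x_4 ≥ 7 gives C(15,3) = 455. Together 2030.
Add back pairs where two caps are both exceeded: 120 + 84 + 84 + 84 + 84 + 56 = 512.
Subtract triples: 1 + 1 + 0 + 0 = 2.
By inclusion–exclusion the count is 1540 − 2030 + 512 − 2 = 20.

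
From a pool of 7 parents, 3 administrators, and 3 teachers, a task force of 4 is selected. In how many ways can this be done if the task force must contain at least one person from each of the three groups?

315

With no constraint there are C(13,4) = 715 possible selections.
Subtract selections that omit an entire group: no parents → C(6,4) = 15; no administrators → C(10,4) = 210; no teachers → C(10,4) = 210.
Add back selections omitting two groups (i.e. drawn from a single group): C(7,4) + C(3,4) + C(3,4) = 35.
By inclusion–exclusion: 715 − 435 + 35 = 315.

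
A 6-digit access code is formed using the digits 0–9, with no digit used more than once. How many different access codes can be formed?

151200

With no repetition, fill the 6 digits in order: 10 choices, then 9, down to 5.
10 × 9 × 8 × 7 × 6 × 5 = 151200.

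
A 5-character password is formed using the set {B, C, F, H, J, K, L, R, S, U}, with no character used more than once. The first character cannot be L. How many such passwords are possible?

27216

The first character has 10−1 = 9 choices (anything except L).
The remaining 4 characters are filled from the other 9 symbols without repetition: 9 × 8 × 7 × 6 = 3024.
Total: 9 × 3024 = 27216.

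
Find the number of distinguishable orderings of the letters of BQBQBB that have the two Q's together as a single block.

Treat the 2 copies of Q as a single block. The multiset to arrange is then {QQ, B, B, B, B}, 5 items in all.
That gives (5)!/(4!) = 5 arrangements.

5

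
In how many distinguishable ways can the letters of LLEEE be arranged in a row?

10

LLEEE has 5 letters with E appearing 3 times and L appearing twice.
So there are 5! / (3!·2!) = 10 distinguishable arrangements.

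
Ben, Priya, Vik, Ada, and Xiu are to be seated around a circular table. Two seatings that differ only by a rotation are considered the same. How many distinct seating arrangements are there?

24

Fix one person's seat to break rotational symmetry; the remaining 4 people can be arranged in (4)! = 24 ways.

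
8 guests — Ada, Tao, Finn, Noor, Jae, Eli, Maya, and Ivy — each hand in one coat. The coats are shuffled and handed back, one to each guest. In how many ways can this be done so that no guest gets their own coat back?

14833

Count assignments avoiding every fixed point. For any j of the 8 guests fixed to their own coat, the other 8−j can be arranged in (8−j)! ways.
By inclusion–exclusion this is Σ_{j=0}^{8} (−1)^j C(8,j)·(8−j)!.
Computing: 40320 − 40320 + 20160 − 6720 + 1680 − 336 + 56 − 8 + 1 = 14833.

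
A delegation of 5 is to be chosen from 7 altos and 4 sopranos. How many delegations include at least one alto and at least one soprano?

441

Total 5-person selections from all 11: C(11,5) = 462.
Subtract selections that omit an entire group: no altos → C(4,5) = 0; no sopranos → C(7,5) = 21.
Both groups omitted at once is impossible, so 462 − 21 = 441.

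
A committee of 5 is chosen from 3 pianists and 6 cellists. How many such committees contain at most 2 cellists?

15

Split by how many cellists are chosen (0 through 2).
Sum: C(6,0)·C(3,5) + C(6,1)·C(3,4) + C(6,2)·C(3,3) = 0 + 0 + 15 = 15.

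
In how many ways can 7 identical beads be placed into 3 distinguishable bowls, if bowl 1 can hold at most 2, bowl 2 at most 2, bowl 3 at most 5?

6

Ignoring the caps, the number of non-negative solutions to x_1+…+x_3 = 7 is C(9,2) = 36.
Subtract solutions that violate a single cap (substitute x_i' = x_i − (cap_i+1)): x_1 ≥ 3 gives C(6,2) = 15; x_2 ≥ 3 gives C(6,2) = 15; x_3 ≥ 6 gives C(3,2) = 3. Together 33.
Add back pairs where two caps are both exceeded: 3 + 0 + 0 = 3.
By inclusion–exclusion the count is 36 − 33 + 3 = 6.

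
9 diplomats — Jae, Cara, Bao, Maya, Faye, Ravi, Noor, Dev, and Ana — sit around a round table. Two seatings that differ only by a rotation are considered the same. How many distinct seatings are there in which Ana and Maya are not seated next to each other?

All circular seatings of 9 people number (8)! = 40320.
Seatings with Ana beside Maya: treat them as a block with 2 internal orders, giving 2 × (7)! = 10080.
Subtracting, 40320 − 10080 = 30240.

30240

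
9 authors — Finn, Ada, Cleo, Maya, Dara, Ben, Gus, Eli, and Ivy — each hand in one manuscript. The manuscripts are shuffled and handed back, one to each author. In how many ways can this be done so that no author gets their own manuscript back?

133496

Let Aᵢ be the assignments in which author i gets their own manuscript. We want the size of the complement of A₁∪…∪A_9.
By inclusion–exclusion this is Σ_{j=0}^{9} (−1)^j C(9,j)·(9−j)!.
Computing: 362880 − 362880 + 181440 − 60480 + 15120 − 3024 + 504 − 72 + 9 − 1 = 133496.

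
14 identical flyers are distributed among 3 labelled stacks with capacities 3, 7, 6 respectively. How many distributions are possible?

Without the upper bounds there are C(16,2) = 120 ways to split 14 among 3 stacks.
Subtract solutions that violate a single cap (substitute x_i' = x_i − (cap_i+1)): x_1 ≥ 4 gives C(12,2) = 66; x_2 ≥ 8 gives C(8,2) = 28; x_3 ≥ 7 gives C(9,2) = 36. Together 130.
Add back pairs where two caps are both exceeded: 6 + 10 + 0 = 16.
By inclusion–exclusion the count is 120 − 130 + 16 = 6.

6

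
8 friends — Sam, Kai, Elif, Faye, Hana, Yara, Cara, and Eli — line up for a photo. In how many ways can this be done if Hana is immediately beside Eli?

10080

Place the 6 others and the Hana-Eli pair as 7 objects in a line; the pair has 2 internal arrangements.
So the count is 2·(7)! = 10080.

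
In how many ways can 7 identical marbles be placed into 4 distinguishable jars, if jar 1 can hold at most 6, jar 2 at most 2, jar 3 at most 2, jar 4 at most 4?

43

Ignoring the caps, the number of non-negative solutions to x_1+…+x_4 = 7 is C(10,3) = 120.
Subtract solutions that violate a single cap (substitute x_i' = x_i − (cap_i+1)): x_1 ≥ 7 gives C(3,3) = 1; x_2 ≥ 3 gives C(7,3) = 35; x_3 ≥ 3 gives C(7,3) = 35; x_4 ≥ 5 gives C(5,3) = 10. Together 81.
Add back pairs where two caps are both exceeded: 0 + 0 + 0 + 4 + 0 + 0 = 4.
By inclusion–exclusion the count is 120 − 81 + 4 = 43.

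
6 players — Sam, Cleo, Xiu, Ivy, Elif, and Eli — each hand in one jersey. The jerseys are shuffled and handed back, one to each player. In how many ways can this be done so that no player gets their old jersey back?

265

Let Aᵢ be the assignments in which player i gets their old jersey. We want the size of the complement of A₁∪…∪A_6.
By inclusion–exclusion this is Σ_{j=0}^{6} (−1)^j C(6,j)·(6−j)!.
Computing: 720 − 720 + 360 − 120 + 30 − 6 + 1 = 265.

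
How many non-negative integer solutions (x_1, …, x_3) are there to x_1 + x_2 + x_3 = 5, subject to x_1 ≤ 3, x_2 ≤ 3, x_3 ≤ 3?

12

Without the upper bounds there are C(7,2) = 21 ways to split 5 among 3 variables.
Subtract solutions that violate a single cap (substitute x_i' = x_i − (cap_i+1)): x_1 ≥ 4 gives C(3,2) = 3; x_2 ≥ 4 gives C(3,2) = 3; x_3 ≥ 4 gives C(3,2) = 3. Together 9.
No two caps can be exceeded simultaneously, so the pair terms are all 0.
By inclusion–exclusion the count is 21 − 9 + 0 = 12.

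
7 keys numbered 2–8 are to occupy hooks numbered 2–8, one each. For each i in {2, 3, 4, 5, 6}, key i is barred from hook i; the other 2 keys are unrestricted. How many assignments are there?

2428

Let Aᵢ (for 2 ≤ i ≤ 6) be the placements that put key i in its forbidden hook. Any j of these fix j positions, leaving (7−j)! ways to fill the rest, and there are C(5,j) ways to pick which j.
By inclusion–exclusion, the number of valid placements is Σ_{j=0}^{5} (−1)^j C(5,j)·(7−j)!.
Computing: 5040 − 3600 + 1200 − 240 + 30 − 2 = 2428.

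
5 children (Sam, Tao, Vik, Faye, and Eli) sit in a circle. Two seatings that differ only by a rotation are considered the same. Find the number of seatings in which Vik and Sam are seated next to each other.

12

Glue Vik and Sam into a block (2 internal orders). Seating 4 units around a circle gives (3)! arrangements.
So 2 × (3)! = 2 × 6 = 12.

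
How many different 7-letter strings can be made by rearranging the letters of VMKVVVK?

105

VMKVVVK has 7 letters with K appearing twice and V appearing 4 times.
So there are 7! / (4!·2!) = 105 distinguishable arrangements.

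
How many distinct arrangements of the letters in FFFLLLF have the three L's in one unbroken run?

5

Treat the 3 copies of L as a single block. The multiset to arrange is then {LLL, F, F, F, F}, 5 items in all.
That gives (5)!/(4!) = 5 arrangements.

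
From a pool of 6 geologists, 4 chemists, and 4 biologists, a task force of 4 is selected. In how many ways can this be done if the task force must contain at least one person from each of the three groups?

Unrestricted: C(14,4) = 1001 ways to pick any 4 of the 14.
Subtract selections that omit an entire group: no geologists → C(8,4) = 70; no chemists → C(10,4) = 210; no biologists → C(10,4) = 210.
Add back selections omitting two groups (i.e. drawn from a single group): C(6,4) + C(4,4) + C(4,4) = 17.
By inclusion–exclusion: 1001 − 490 + 17 = 528.

528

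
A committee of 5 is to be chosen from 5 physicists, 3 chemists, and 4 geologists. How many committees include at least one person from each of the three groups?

590

With no constraint there are C(12,5) = 792 possible selections.
Selections missing a whole group: no physicists → C(7,5) = 21; no chemists → C(9,5) = 126; no geologists → C(8,5) = 56.
Add back selections omitting two groups (i.e. drawn from a single group): C(5,5) + C(3,5) + C(4,5) = 1.
By inclusion–exclusion: 792 − 203 + 1 = 590.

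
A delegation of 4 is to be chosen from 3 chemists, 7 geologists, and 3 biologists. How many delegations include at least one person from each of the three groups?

Total 4-person selections from all 13: C(13,4) = 715.
Subtract selections that omit an entire group: no chemists → C(10,4) = 210; no geologists → C(6,4) = 15; no biologists → C(10,4) = 210.
Add back selections omitting two groups (i.e. drawn from a single group): C(3,4) + C(7,4) + C(3,4) = 35.
By inclusion–exclusion: 715 − 435 + 35 = 315.

315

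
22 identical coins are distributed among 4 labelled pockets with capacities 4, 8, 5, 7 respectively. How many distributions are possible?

10

Without the upper bounds there are C(25,3) = 2300 ways to split 22 among 4 pockets.
Subtract solutions that violate a single cap (substitute x_i' = x_i − (cap_i+1)): x_1 ≥ 5 gives C(20,3) = 1140; x_2 ≥ 9 gives C(16,3) = 560; x_3 ≥ 6 gives C(19,3) = 969; x_4 ≥ 8 gives C(17,3) = 680. Together 3349.
Add back pairs where two caps are both exceeded: 165 + 364 + 220 + 120 + 56 + 165 = 1090.
Subtract triples: 10 + 1 + 20 + 0 = 31.
By inclusion–exclusion the count is 2300 − 3349 + 1090 − 31 = 10.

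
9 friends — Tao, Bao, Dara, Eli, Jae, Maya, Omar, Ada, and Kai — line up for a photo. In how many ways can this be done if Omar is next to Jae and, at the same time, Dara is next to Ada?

20160

Treat {Omar,Jae} as one block (2 orders) and {Dara,Ada} as another (2 orders).
That leaves 7 units to arrange: 2 × 2 × 7! = 4 × 5040 = 20160.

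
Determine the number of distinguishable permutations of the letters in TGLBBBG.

420

Letter multiplicities in TGLBBBG: B×3, G×2, L×1, T×1.
So there are 7! / (3!·2!) = 420 distinguishable arrangements.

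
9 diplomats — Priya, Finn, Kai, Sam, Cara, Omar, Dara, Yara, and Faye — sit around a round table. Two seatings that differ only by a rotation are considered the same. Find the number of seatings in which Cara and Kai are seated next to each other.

10080

Treat {Cara, Kai} as one unit (2 internal orders) and seat the resulting 8 units around the table: (7)! circular arrangements.
So 2 × (7)! = 2 × 5040 = 10080.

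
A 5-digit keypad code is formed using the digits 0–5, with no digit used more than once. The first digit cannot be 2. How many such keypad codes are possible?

600

The first digit has 6−1 = 5 choices (anything except 2).
The remaining 4 digits are filled from the other 5 symbols without repetition: 5 × 4 × 3 × 2 = 120.
Total: 5 × 120 = 600.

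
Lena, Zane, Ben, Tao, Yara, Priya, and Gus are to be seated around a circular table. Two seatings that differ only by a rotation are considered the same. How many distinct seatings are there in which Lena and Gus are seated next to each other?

240

Glue Lena and Gus into a block (2 internal orders). Seating 6 units around a circle gives (5)! arrangements.
So 2 × (5)! = 2 × 120 = 240.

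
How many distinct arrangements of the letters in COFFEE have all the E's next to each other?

60

Treat the 2 copies of E as a single block. The multiset to arrange is then {EE, C, F, F, O}, 5 items in all.
That gives (5)!/(2!) = 60 arrangements.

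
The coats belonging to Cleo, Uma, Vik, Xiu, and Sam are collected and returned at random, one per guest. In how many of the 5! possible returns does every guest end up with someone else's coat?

This is the derangement count D_5: permutations of 5 items with no fixed point.
By inclusion–exclusion this is Σ_{j=0}^{5} (−1)^j C(5,j)·(5−j)!.
Computing: 120 − 120 + 60 − 20 + 5 − 1 = 44.

44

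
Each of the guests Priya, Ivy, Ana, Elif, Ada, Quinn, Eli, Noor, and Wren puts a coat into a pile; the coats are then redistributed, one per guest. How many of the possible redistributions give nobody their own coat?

133496

Let Aᵢ be the assignments in which guest i gets their own coat. We want the size of the complement of A₁∪…∪A_9.
By inclusion–exclusion this is Σ_{j=0}^{9} (−1)^j C(9,j)·(9−j)!.
Computing: 362880 − 362880 + 181440 − 60480 + 15120 − 3024 + 504 − 72 + 9 − 1 = 133496.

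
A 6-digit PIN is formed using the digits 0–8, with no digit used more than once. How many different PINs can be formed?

60480

Choose and order 6 of the 9 symbols: the first digit has 9 options, the next 8, and so on down to 4.
9 × 8 × 7 × 6 × 5 × 4 = 60480.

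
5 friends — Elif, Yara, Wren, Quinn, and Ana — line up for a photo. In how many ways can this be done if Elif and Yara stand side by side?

48

Glue Elif and Yara into one block (2 internal orders), leaving 4 units to arrange in a row.
So the count is 2·(4)! = 48.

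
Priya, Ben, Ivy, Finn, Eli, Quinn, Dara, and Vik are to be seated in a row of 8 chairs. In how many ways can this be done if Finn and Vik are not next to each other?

There are 8! = 40320 arrangements in all. If Finn and Vik are adjacent, merging them into one block gives 2·(7)! = 10080 arrangements.
So 40320 − 10080 = 30240 arrangements keep them apart.

30240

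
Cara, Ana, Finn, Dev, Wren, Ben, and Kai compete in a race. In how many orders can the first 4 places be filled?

840

There are 7 choices for 1st place, 6 for 2nd, and so on down to 4 for position 4.
That gives 7 × 6 × 5 × 4 = 840.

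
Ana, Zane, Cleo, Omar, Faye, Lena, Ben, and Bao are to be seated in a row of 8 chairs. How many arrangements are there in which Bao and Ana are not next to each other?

30240

Of the 8! = 40320 arrangements, those with Bao and Ana adjacent number 2 × 7! = 10080 (treat the pair as a block with 2 internal orders).
So 40320 − 10080 = 30240 arrangements keep them apart.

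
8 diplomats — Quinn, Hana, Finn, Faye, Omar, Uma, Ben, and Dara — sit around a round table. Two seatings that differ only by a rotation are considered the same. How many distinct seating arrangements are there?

5040

Seat Quinn anywhere (absorbing the rotational symmetry), then permute the other 7: (7)! = 5040.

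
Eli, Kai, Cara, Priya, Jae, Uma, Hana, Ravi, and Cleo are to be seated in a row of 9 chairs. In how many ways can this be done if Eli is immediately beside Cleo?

80640

Place the 7 others and the Eli-Cleo pair as 8 objects in a line; the pair has 2 internal arrangements.
So the count is 2·(8)! = 80640.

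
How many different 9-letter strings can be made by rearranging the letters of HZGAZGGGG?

Letter multiplicities in HZGAZGGGG: A×1, G×5, H×1, Z×2.
Dividing 9! = 362880 by 5!·2! = 240 for the repeated letters gives 1512.

1512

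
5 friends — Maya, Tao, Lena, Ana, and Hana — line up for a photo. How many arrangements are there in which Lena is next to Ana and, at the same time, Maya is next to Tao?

Treat {Lena,Ana} as one block (2 orders) and {Maya,Tao} as another (2 orders).
That leaves 3 units to arrange: 2 × 2 × 3! = 4 × 6 = 24.

24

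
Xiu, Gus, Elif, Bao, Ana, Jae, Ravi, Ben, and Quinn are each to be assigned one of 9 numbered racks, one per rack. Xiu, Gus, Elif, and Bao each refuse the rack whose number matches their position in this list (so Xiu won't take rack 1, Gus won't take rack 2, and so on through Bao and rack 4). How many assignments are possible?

229080

Let Aᵢ (for 1 ≤ i ≤ 4) be the placements that put person i in their forbidden rack. Any j of these fix j positions, leaving (9−j)! ways to fill the rest, and there are C(4,j) ways to pick which j.
By inclusion–exclusion, the number of valid placements is Σ_{j=0}^{4} (−1)^j C(4,j)·(9−j)!.
Computing: 362880 − 161280 + 30240 − 2880 + 120 = 229080.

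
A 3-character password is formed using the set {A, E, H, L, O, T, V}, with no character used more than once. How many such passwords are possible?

With no repetition, fill the 3 characters in order: 7 choices, then 6, down to 5.
7 × 6 × 5 = 210.

210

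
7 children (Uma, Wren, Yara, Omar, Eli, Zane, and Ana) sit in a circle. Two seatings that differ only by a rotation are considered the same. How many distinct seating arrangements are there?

Around a circle, 7 distinct people have 7!/7 = (6)! = 720 rotationally distinct seatings.

720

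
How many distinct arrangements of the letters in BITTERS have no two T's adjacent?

1800

Total arrangements of BITTERS: 7!/(2!) = 2520.
Arrangements with the T's together: treat TT as one letter, giving (6)! = 720.
Hence 2520 − 720 = 1800.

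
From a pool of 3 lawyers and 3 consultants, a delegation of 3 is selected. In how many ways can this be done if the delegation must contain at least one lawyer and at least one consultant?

Total 3-person selections from all 6: C(6,3) = 20.
Subtract selections that omit an entire group: no lawyers → C(3,3) = 1; no consultants → C(3,3) = 1.
Both groups omitted at once is impossible, so 20 − 2 = 18.

18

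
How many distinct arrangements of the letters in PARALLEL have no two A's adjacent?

Total arrangements of PARALLEL: 8!/(3!·2!) = 3360.
Arrangements with the A's together: treat AA as one letter, giving (7)!/(3!) = 840.
Hence 3360 − 840 = 2520.

2520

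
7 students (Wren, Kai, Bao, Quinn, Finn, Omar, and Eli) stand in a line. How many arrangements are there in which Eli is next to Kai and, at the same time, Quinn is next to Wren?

Treat {Eli,Kai} as one block (2 orders) and {Quinn,Wren} as another (2 orders).
That leaves 5 units to arrange: 2 × 2 × 5! = 4 × 120 = 480.

480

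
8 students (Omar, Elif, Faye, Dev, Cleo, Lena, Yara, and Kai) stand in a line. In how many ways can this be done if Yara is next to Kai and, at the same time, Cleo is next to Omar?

Treat {Yara,Kai} as one block (2 orders) and {Cleo,Omar} as another (2 orders).
That leaves 6 units to arrange: 2 × 2 × 6! = 4 × 720 = 2880.

2880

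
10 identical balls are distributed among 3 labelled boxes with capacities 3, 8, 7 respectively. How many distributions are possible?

29

By stars and bars, unrestricted non-negative solutions to x_1+…+x_3 = 10 number C(10+2,2) = 66.
Subtract solutions that violate a single cap (substitute x_i' = x_i − (cap_i+1)): x_1 ≥ 4 gives C(8,2) = 28; x_2 ≥ 9 gives C(3,2) = 3; x_3 ≥ 8 gives C(4,2) = 6. Together 37.
No two caps can be exceeded simultaneously, so the pair terms are all 0.
By inclusion–exclusion the count is 66 − 37 + 0 = 29.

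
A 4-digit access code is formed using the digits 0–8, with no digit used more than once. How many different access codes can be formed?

Choose and order 4 of the 9 symbols: the first digit has 9 options, the next 8, then 7, 6.
That product is 9 × 8 × 7 × 6 = 3024.

3024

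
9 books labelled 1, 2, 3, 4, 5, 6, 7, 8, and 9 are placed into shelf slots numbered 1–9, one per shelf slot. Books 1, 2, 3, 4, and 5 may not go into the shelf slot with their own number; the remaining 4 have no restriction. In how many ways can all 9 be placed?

205056

Let Aᵢ (for 1 ≤ i ≤ 5) be the placements that put book i in its forbidden shelf slot. Any j of these fix j positions, leaving (9−j)! ways to fill the rest, and there are C(5,j) ways to pick which j.
By inclusion–exclusion, the number of valid placements is Σ_{j=0}^{5} (−1)^j C(5,j)·(9−j)!.
Computing: 362880 − 201600 + 50400 − 7200 + 600 − 24 = 205056.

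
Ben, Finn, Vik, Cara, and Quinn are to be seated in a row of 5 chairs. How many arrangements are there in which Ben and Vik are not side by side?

Of the 5! = 120 arrangements, those with Ben and Vik adjacent number 2 × 4! = 48 (treat the pair as a block with 2 internal orders).
Complementary counting: 120 − 48 = 72.

72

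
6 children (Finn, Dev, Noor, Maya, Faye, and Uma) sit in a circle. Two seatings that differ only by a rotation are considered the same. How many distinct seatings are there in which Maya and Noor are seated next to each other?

Treat {Maya, Noor} as one unit (2 internal orders) and seat the resulting 5 units around the table: (4)! circular arrangements.
So 2 × (4)! = 2 × 24 = 48.

48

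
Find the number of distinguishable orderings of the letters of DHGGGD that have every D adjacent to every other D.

Treat the 2 copies of D as a single block. The multiset to arrange is then {DD, G, G, G, H}, 5 items in all.
That gives (5)!/(3!) = 20 arrangements.

20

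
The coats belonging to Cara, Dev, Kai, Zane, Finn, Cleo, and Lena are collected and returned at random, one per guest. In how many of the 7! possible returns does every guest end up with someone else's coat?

This is the derangement count D_7: permutations of 7 items with no fixed point.
By inclusion–exclusion this is Σ_{j=0}^{7} (−1)^j C(7,j)·(7−j)!.
Computing: 5040 − 5040 + 2520 − 840 + 210 − 42 + 7 − 1 = 1854.

1854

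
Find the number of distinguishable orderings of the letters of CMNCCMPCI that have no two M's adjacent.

5880

There are 9!/(4!·2!) = 7560 arrangements of CMNCCMPCI in total.
Arrangements with the M's together: treat MM as one letter, giving (8)!/(4!) = 1680.
Hence 7560 − 1680 = 5880.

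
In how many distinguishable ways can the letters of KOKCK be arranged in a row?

The 5 letters of KOKCK have repeats: K appearing 3 times.
The number of distinct arrangements is 5!/(3!) = 120/6 = 20.

20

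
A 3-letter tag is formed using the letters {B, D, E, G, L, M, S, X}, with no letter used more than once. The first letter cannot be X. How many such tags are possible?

The first letter has 8−1 = 7 choices (anything except X).
The remaining 2 letters are filled from the other 7 symbols without repetition: 7 × 6 = 42.
Total: 7 × 42 = 294.

294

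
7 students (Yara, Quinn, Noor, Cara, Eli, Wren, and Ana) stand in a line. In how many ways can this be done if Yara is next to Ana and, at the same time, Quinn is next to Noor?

Treat {Yara,Ana} as one block (2 orders) and {Quinn,Noor} as another (2 orders).
That leaves 5 units to arrange: 2 × 2 × 5! = 4 × 120 = 480.

480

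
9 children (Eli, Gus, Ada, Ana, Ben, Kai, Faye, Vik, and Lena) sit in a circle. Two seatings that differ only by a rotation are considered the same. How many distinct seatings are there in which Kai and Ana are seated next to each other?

Treat {Kai, Ana} as one unit (2 internal orders) and seat the resulting 8 units around the table: (7)! circular arrangements.
So 2 × (7)! = 2 × 5040 = 10080.

10080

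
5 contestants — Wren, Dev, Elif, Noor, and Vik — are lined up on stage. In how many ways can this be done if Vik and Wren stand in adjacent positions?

Place the 3 others and the Vik-Wren pair as 4 objects in a line; the pair has 2 internal arrangements.
That gives 2 × 4! = 2 × 24 = 48.

48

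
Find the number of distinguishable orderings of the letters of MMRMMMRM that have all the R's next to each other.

Treat the 2 copies of R as a single block. The multiset to arrange is then {RR, M, M, M, M, M, M}, 7 items in all.
That gives (7)!/(6!) = 7 arrangements.

7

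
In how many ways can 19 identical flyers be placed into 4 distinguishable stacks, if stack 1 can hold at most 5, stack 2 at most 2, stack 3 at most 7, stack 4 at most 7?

Ignoring the caps, the number of non-negative solutions to x_1+…+x_4 = 19 is C(22,3) = 1540.
Subtract solutions that violate a single cap (substitute x_i' = x_i − (cap_i+1)): x_1 ≥ 6 gives C(16,3) = 560; x_2 ≥ 3 gives C(19,3) = 969; x_3 ≥ 8 gives C(14,3) = 364; x_4 ≥ 8 gives C(14,3) = 364. Together 2257.
Add back pairs where two caps are both exceeded: 286 + 56 + 56 + 165 + 165 + 20 = 748.
Subtract triples: 10 + 10 + 0 + 1 = 21.
By inclusion–exclusion the count is 1540 − 2257 + 748 − 21 = 10.

10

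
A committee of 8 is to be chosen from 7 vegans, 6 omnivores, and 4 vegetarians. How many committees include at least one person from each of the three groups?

Total 8-person selections from all 17: C(17,8) = 24310.
Selections missing a whole group: no vegans → C(10,8) = 45; no omnivores → C(11,8) = 165; no vegetarians → C(13,8) = 1287.
Add back selections omitting two groups (i.e. drawn from a single group): C(7,8) + C(6,8) + C(4,8) = 0.
By inclusion–exclusion: 24310 − 1497 + 0 = 22813.

22813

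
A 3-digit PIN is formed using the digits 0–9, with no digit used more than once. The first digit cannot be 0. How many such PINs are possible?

648

The first digit has 10−1 = 9 choices (anything except 0).
The remaining 2 digits are filled from the other 9 symbols without repetition: 9 × 8 = 72.
Total: 9 × 72 = 648.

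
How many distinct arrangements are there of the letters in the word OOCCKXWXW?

22680

The 9 letters of OOCCKXWXW have repeats: C appearing twice, O appearing twice, W appearing twice, and X appearing twice.
So there are 9! / (2!·2!·2!·2!) = 22680 distinguishable arrangements.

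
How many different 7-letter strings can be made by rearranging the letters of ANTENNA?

420

ANTENNA has 7 letters with A appearing twice and N appearing 3 times.
The number of distinct arrangements is 7!/(3!·2!) = 5040/12 = 420.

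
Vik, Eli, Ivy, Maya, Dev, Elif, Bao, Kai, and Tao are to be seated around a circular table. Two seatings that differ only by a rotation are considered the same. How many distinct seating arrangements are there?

40320

Fix one person's seat to break rotational symmetry; the remaining 8 people can be arranged in (8)! = 40320 ways.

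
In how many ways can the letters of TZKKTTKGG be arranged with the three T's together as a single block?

Treat the 3 copies of T as a single block. The multiset to arrange is then {TTT, G, G, K, K, K, Z}, 7 items in all.
That gives (7)!/(3!·2!) = 420 arrangements.

420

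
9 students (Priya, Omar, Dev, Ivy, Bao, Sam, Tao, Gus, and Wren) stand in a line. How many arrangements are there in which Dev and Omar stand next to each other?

Place the 7 others and the Dev-Omar pair as 8 objects in a line; the pair has 2 internal arrangements.
That gives 2 × 8! = 2 × 40320 = 80640.

80640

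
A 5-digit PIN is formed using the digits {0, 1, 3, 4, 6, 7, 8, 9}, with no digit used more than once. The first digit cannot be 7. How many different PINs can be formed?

The first digit has 8−1 = 7 choices (anything except 7).
The remaining 4 digits are filled from the other 7 symbols without repetition: 7 × 6 × 5 × 4 = 840.
Total: 7 × 840 = 5880.

5880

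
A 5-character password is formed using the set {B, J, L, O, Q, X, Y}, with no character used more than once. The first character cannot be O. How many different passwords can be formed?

The first character has 7−1 = 6 choices (anything except O).
The remaining 4 characters are filled from the other 6 symbols without repetition: 6 × 5 × 4 × 3 = 360.
Total: 6 × 360 = 2160.

2160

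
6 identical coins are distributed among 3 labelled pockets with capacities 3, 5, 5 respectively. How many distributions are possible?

Without the upper bounds there are C(8,2) = 28 ways to split 6 among 3 pockets.
Subtract solutions that violate a single cap (substitute x_i' = x_i − (cap_i+1)): x_1 ≥ 4 gives C(4,2) = 6; x_2 ≥ 6 gives C(2,2) = 1; x_3 ≥ 6 gives C(2,2) = 1. Together 8.
No two caps can be exceeded simultaneously, so the pair terms are all 0.
By inclusion–exclusion the count is 28 − 8 + 0 = 20.

20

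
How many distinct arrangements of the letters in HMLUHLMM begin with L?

Fix L in the first position and arrange the remaining 7 letters.
Those 7 letters have H appearing twice and M appearing 3 times, giving (7)!/(3!·2!) = 420.

420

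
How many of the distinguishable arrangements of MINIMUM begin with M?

With the first slot taken by M, it remains to arrange the other 6 letters (INIMUM).
Those 6 letters have I appearing twice and M appearing twice, giving (6)!/(2!·2!) = 180.

180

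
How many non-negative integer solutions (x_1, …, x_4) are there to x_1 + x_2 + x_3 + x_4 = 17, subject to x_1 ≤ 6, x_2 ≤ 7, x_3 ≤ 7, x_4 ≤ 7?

Ignoring the caps, the number of non-negative solutions to x_1+…+x_4 = 17 is C(20,3) = 1140.
Subtract solutions that violate a single cap (substitute x_i' = x_i − (cap_i+1)): x_1 ≥ 7 gives C(13,3) = 286; x_2 ≥ 8 gives C(12,3) = 220; x_3 ≥ 8 gives C(12,3) = 220; x_4 ≥ 8 gives C(12,3) = 220. Together 946.
Add back pairs where two caps are both exceeded: 10 + 10 + 10 + 4 + 4 + 4 = 42.
By inclusion–exclusion the count is 1140 − 946 + 42 = 236.

236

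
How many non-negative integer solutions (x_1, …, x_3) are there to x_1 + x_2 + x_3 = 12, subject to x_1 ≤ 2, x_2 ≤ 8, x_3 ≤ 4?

Ignoring the caps, the number of non-negative solutions to x_1+…+x_3 = 12 is C(14,2) = 91.
Subtract solutions that violate a single cap (substitute x_i' = x_i − (cap_i+1)): x_1 ≥ 3 gives C(11,2) = 55; x_2 ≥ 9 gives C(5,2) = 10; x_3 ≥ 5 gives C(9,2) = 36. Together 101.
Add back pairs where two caps are both exceeded: 1 + 15 + 0 = 16.
By inclusion–exclusion the count is 91 − 101 + 16 = 6.

6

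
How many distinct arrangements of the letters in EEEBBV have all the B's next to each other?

20

Treat the 2 copies of B as a single block. The multiset to arrange is then {BB, E, E, E, V}, 5 items in all.
That gives (5)!/(3!) = 20 arrangements.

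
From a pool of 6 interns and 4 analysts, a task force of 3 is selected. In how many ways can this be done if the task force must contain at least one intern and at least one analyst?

96

Unrestricted: C(10,3) = 120 ways to pick any 3 of the 10.
Selections missing a whole group: no interns → C(4,3) = 4; no analysts → C(6,3) = 20.
Both groups omitted at once is impossible, so 120 − 24 = 96.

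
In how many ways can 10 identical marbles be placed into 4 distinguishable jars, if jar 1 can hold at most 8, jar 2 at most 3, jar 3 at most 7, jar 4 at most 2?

By stars and bars, unrestricted non-negative solutions to x_1+…+x_4 = 10 number C(10+3,3) = 286.
Subtract solutions that violate a single cap (substitute x_i' = x_i − (cap_i+1)): x_1 ≥ 9 gives C(4,3) = 4; x_2 ≥ 4 gives C(9,3) = 84; x_3 ≥ 8 gives C(5,3) = 10; x_4 ≥ 3 gives C(10,3) = 120. Together 218.
Add back pairs where two caps are both exceeded: 0 + 0 + 0 + 0 + 20 + 0 = 20.
By inclusion–exclusion the count is 286 − 218 + 20 = 88.

88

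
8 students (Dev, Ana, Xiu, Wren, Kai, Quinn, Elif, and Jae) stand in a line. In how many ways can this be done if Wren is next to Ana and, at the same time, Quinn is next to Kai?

Treat {Wren,Ana} as one block (2 orders) and {Quinn,Kai} as another (2 orders).
That leaves 6 units to arrange: 2 × 2 × 6! = 4 × 720 = 2880.

2880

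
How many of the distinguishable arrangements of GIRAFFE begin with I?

360

With the first slot taken by I, it remains to arrange the other 6 letters (GRAFFE).
Those 6 letters have F appearing twice, giving (6)!/(2!) = 360.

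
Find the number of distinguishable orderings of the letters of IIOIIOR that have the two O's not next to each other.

Total arrangements of IIOIIOR: 7!/(4!·2!) = 105.
If the two O's are adjacent, glue them into one block, leaving 6 items to arrange: (6)!/(4!) = 30 ways.
Subtracting, 105 − 30 = 75 arrangements keep the O's apart.

75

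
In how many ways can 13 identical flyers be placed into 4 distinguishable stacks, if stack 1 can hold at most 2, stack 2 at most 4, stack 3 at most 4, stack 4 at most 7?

Ignoring the caps, the number of non-negative solutions to x_1+…+x_4 = 13 is C(16,3) = 560.
Subtract solutions that violate a single cap (substitute x_i' = x_i − (cap_i+1)): x_1 ≥ 3 gives C(13,3) = 286; x_2 ≥ 5 gives C(11,3) = 165; x_3 ≥ 5 gives C(11,3) = 165; x_4 ≥ 8 gives C(8,3) = 56. Together 672.
Add back pairs where two caps are both exceeded: 56 + 56 + 10 + 20 + 1 + 1 = 144.
Subtract triples: 1 + 0 + 0 + 0 = 1.
By inclusion–exclusion the count is 560 − 672 + 144 − 1 = 31.

31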